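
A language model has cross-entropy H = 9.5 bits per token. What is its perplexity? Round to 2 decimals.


Perplexity formula: PP = 2^H
H = 9.5
PP = 2^9.5
Decompose: 2^9.5 = 2^9 * 2^0.5 = 2^9 * sqrt(2)
2^9 = 512, sqrt(2) ~ 1.4142136
PP ~ 512 * 1.4142136 = 724.0773632
Rounded to 2 decimals: 724.08

724.08


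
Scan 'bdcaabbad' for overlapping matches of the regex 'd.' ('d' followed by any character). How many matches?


Pattern: d. means 'd' followed by any character.
Scanning 'bdcaabbad' position-by-position:
  Pos 0: window 'bd' -> no
  Pos 1: window 'dc' -> MATCH
  Pos 2: window 'ca' -> no
  Pos 3: window 'aa' -> no
  Pos 4: window 'ab' -> no
  Pos 5: window 'bb' -> no
  Pos 6: window 'ba' -> no
  Pos 7: window 'ad' -> no
  Pos 8: window 'd' -> no
Total matches: 1

1


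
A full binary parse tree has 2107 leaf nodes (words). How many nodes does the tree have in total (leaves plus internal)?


Leaf nodes (terminals): 2107
Internal nodes = n - 1 = 2107 - 1 = 2106
Total = leaves + internal = 2107 + 2106 = 4213

4213


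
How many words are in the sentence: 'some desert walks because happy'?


Counting words by splitting on spaces:
  Word 1: 'some'
  Word 2: 'desert'
  Word 3: 'walks'
  Word 4: 'because'
  Word 5: 'happy'
Total words: 5

5


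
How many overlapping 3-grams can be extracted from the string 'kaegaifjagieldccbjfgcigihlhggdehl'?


String 'kaegaifjagieldccbjfgcigihlhggdehl' has length L = 33.
Number of overlapping n-grams = L - n + 1
Substituting: 33 - 3 + 1 = 31

31


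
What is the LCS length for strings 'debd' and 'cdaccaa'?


DP table for LCS of 'debd' and 'cdaccaa':
       c  d  a  c  c  a  a
    0  0  0  0  0  0  0  0
  d 0  0  1  1  1  1  1  1
  e 0  0  1  1  1  1  1  1
  b 0  0  1  1  1  1  1  1
  d 0  0  1  1  1  1  1  1
LCS: 'd'
LCS length = 1

1


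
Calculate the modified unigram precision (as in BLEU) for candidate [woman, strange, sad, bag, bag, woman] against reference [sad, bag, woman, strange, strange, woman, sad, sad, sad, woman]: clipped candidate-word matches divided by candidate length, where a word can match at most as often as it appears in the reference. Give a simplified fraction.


Reference word counts: {'bag': 1, 'sad': 4, 'strange': 2, 'woman': 3}
Checking each candidate word (with clipping):
  'woman' -> in reference (ref count 3, used 1/3) -> match (matches: 1)
  'strange' -> in reference (ref count 2, used 1/2) -> match (matches: 2)
  'sad' -> in reference (ref count 4, used 1/4) -> match (matches: 3)
  'bag' -> in reference (ref count 1, used 1/1) -> match (matches: 4)
  'bag' -> ref count 1 already used up (1/1) -> clipped, no match (matches: 4)
  'woman' -> in reference (ref count 3, used 2/3) -> match (matches: 5)
Clipped matches: 5, Candidate length: 6
Precision = 5/6

5/6


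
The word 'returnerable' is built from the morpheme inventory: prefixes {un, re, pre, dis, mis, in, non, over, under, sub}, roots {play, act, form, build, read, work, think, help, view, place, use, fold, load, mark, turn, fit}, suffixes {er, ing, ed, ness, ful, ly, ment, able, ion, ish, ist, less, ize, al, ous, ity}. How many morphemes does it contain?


Segmenting 'returnerable' against the inventory:
  're' -> prefix (morpheme 1)
  'turn' -> root (morpheme 2)
  'er' -> suffix (morpheme 3)
  'able' -> suffix (morpheme 4)
Total morphemes: 4

4


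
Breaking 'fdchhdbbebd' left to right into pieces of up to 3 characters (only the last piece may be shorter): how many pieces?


'fdchhdbbebd' has 11 characters.
Chunking with max size 3:
  Chunk 1: 'fdc' (positions 0-2)
  Chunk 2: 'hhd' (positions 3-5)
  Chunk 3: 'bbe' (positions 6-8)
  Chunk 4: 'bd' (positions 9-10)
Total chunks: ceil(11 / 3) = 4

4


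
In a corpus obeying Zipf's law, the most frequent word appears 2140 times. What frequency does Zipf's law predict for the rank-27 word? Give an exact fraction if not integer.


Zipf's law: freq(rank) = f1 / rank
f1 = 2140, rank = 27
freq = 2140 / 27
GCD(2140, 27) = 1
Simplified: 2140/27

2140/27


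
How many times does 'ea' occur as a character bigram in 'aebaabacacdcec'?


Scanning 'aebaabacacdcec' for bigram 'ea':
  Position 0: 'ae' -> no
  Position 1: 'eb' -> no
  Position 2: 'ba' -> no
  Position 3: 'aa' -> no
  Position 4: 'ab' -> no
  Position 5: 'ba' -> no
  Position 6: 'ac' -> no
  Position 7: 'ca' -> no
  Position 8: 'ac' -> no
  Position 9: 'cd' -> no
  Position 10: 'dc' -> no
  Position 11: 'ce' -> no
  Position 12: 'ec' -> no
Total matches: 0

0


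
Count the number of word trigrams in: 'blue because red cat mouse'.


Word trigrams from [5] words:
  Trigram 1: (blue because red)
  Trigram 2: (because red cat)
  Trigram 3: (red cat mouse)
Total word trigrams: 5 - 2 = 3

3


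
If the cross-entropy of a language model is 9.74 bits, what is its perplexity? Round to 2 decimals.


Perplexity formula: PP = 2^H
H = 9.74
PP = 2^9.74
Decompose: 2^9.74 = 2^9 * 2^0.74
2^9 = 512, 2^0.74 ~ 1.6701758
PP ~ 512 * 1.6701758 = 855.1300096
Rounded to 2 decimals: 855.13

855.13


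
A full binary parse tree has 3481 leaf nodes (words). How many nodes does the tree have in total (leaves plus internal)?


Leaf nodes (terminals): 3481
Internal nodes = n - 1 = 3481 - 1 = 3480
Total = leaves + internal = 3481 + 3480 = 6961

6961


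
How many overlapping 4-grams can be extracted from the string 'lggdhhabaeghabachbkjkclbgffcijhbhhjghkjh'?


String 'lggdhhabaeghabachbkjkclbgffcijhbhhjghkjh' has length L = 40.
Number of overlapping n-grams = L - n + 1
Substituting: 40 - 4 + 1 = 37

37


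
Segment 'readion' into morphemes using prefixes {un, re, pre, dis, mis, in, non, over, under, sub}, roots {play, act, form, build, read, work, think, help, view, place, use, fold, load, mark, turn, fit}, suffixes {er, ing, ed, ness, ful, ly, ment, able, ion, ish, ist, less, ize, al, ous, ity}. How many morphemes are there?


Segmenting 'readion' against the inventory:
  'read' -> root (morpheme 1)
  'ion' -> suffix (morpheme 2)
Total morphemes: 2

2


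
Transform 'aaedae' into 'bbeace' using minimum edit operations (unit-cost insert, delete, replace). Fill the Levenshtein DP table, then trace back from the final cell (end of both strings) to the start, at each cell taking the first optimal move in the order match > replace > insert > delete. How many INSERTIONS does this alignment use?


Edit distance = 4. Backtracking from cell (6, 6) with preference match > replace > insert > delete,
then listing the resulting alignment 'aaedae' -> 'bbeace' left to right:
  Step 1: replace a->b
  Step 2: replace a->b
  Step 3: keep 'e'
  Step 4: replace d->a
  Step 5: replace a->c
  Step 6: keep 'e'
Total insertions: 0

0


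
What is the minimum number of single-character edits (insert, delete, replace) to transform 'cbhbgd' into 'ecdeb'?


Building DP table for s1='cbhbgd' (len 6) and s2='ecdeb' (len 5):
       e  c  d  e  b
    0  1  2  3  4  5
  c 1  1  1  2  3  4
  b 2  2  2  2  3  3
  h 3  3  3  3  3  4
  b 4  4  4  4  4  3
  g 5  5  5  5  5  4
  d 6  6  6  5  6  5
Edit distance = dp[6][5] = 5

5


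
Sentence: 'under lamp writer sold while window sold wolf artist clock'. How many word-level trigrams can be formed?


Word trigrams from [10] words:
  Trigram 1: (under lamp writer)
  Trigram 2: (lamp writer sold)
  Trigram 3: (writer sold while)
  Trigram 4: (sold while window)
  Trigram 5: (while window sold)
  Trigram 6: (window sold wolf)
  Trigram 7: (sold wolf artist)
  Trigram 8: (wolf artist clock)
Total word trigrams: 10 - 2 = 8

8


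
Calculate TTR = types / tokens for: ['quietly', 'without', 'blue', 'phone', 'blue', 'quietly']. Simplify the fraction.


Tokens: 6
Unique types: ('blue', 'phone', 'quietly', 'without') = 4
TTR = 4/6
Simplify: divide both by 2 -> 2/3
TTR = 2/3

2/3


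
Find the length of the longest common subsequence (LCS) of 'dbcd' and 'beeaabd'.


DP table for LCS of 'dbcd' and 'beeaabd':
       b  e  e  a  a  b  d
    0  0  0  0  0  0  0  0
  d 0  0  0  0  0  0  0  1
  b 0  1  1  1  1  1  1  1
  c 0  1  1  1  1  1  1  1
  d 0  1  1  1  1  1  1  2
LCS: 'bd'
LCS length = 2

2


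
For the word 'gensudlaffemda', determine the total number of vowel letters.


Scanning each character of 'gensudlaffemda':
  Position 1: 'g' -> consonant (running count: 0)
  Position 2: 'e' -> vowel (running count: 1)
  Position 3: 'n' -> consonant (running count: 1)
  Position 4: 's' -> consonant (running count: 1)
  Position 5: 'u' -> vowel (running count: 2)
  Position 6: 'd' -> consonant (running count: 2)
  Position 7: 'l' -> consonant (running count: 2)
  Position 8: 'a' -> vowel (running count: 3)
  Position 9: 'f' -> consonant (running count: 3)
  Position 10: 'f' -> consonant (running count: 3)
  Position 11: 'e' -> vowel (running count: 4)
  Position 12: 'm' -> consonant (running count: 4)
  Position 13: 'd' -> consonant (running count: 4)
  Position 14: 'a' -> vowel (running count: 5)
Total vowels: 5

5


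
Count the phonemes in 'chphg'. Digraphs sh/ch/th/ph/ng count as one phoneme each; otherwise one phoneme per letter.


Parsing 'chphg' greedily, digraphs first:
  'ch' -> digraph (1 consonant phoneme) (phonemes so far: 1)
  'ph' -> digraph (1 consonant phoneme) (phonemes so far: 2)
  'g' -> consonant phoneme (phonemes so far: 3)
Total phonemes: 3

3


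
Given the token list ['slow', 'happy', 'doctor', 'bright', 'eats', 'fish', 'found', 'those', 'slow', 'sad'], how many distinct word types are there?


Listing all tokens and tracking unique types:
  Token 1: 'slow' -> NEW (unique so far: 1)
  Token 2: 'happy' -> NEW (unique so far: 2)
  Token 3: 'doctor' -> NEW (unique so far: 3)
  Token 4: 'bright' -> NEW (unique so far: 4)
  Token 5: 'eats' -> NEW (unique so far: 5)
  Token 6: 'fish' -> NEW (unique so far: 6)
  Token 7: 'found' -> NEW (unique so far: 7)
  Token 8: 'those' -> NEW (unique so far: 8)
  Token 9: 'slow' -> duplicate (unique so far: 8)
  Token 10: 'sad' -> NEW (unique so far: 9)
Unique types: ('bright', 'doctor', 'eats', 'fish', 'found', 'happy', 'sad', 'slow', 'those')
Vocabulary size: 9

9


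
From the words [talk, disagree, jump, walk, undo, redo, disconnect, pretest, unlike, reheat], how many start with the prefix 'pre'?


Checking each word for prefix 'pre':
  'talk' -> no (count: 0)
  'disagree' -> no (count: 0)
  'jump' -> no (count: 0)
  'walk' -> no (count: 0)
  'undo' -> no (count: 0)
  'redo' -> no (count: 0)
  'disconnect' -> no (count: 0)
  'pretest' -> YES, starts with 'pre' (count: 1)
  'unlike' -> no (count: 1)
  'reheat' -> no (count: 1)
Total with prefix 'pre': 1

1


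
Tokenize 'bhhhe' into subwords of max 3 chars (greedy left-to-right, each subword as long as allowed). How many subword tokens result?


'bhhhe' has 5 characters.
Chunking with max size 3:
  Chunk 1: 'bhh' (positions 0-2)
  Chunk 2: 'he' (positions 3-4)
Total chunks: ceil(5 / 3) = 2

2


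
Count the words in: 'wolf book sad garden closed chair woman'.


Counting words by splitting on spaces:
  Word 1: 'wolf'
  Word 2: 'book'
  Word 3: 'sad'
  Word 4: 'garden'
  Word 5: 'closed'
  Word 6: 'chair'
  Word 7: 'woman'
Total words: 7

7


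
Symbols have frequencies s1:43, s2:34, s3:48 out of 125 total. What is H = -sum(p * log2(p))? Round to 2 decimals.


Computing entropy H = -sum(p_i * log2(p_i)):
  s1: p = 43/125 = 0.3440, -p*log2(p) = 0.5296
  s2: p = 34/125 = 0.2720, -p*log2(p) = 0.5109
  s3: p = 48/125 = 0.3840, -p*log2(p) = 0.5302
H = sum of terms = 1.5707
Rounded to 2 decimals: 1.57

1.57


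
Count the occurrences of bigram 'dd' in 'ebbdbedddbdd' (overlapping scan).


Scanning 'ebbdbedddbdd' for bigram 'dd':
  Position 0: 'eb' -> no
  Position 1: 'bb' -> no
  Position 2: 'bd' -> no
  Position 3: 'db' -> no
  Position 4: 'be' -> no
  Position 5: 'ed' -> no
  Position 6: 'dd' -> MATCH
  Position 7: 'dd' -> MATCH
  Position 8: 'db' -> no
  Position 9: 'bd' -> no
  Position 10: 'dd' -> MATCH
Total matches: 3

3


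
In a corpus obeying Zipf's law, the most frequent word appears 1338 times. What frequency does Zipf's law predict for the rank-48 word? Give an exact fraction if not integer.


Zipf's law: freq(rank) = f1 / rank
f1 = 1338, rank = 48
freq = 1338 / 48
GCD(1338, 48) = 6
Simplified: 223/8

223/8


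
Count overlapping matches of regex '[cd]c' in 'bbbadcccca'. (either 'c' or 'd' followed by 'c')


Pattern: [cd]c means either 'c' or 'd' followed by 'c'.
Scanning 'bbbadcccca' position-by-position:
  Pos 0: window 'bb' -> no
  Pos 1: window 'bb' -> no
  Pos 2: window 'ba' -> no
  Pos 3: window 'ad' -> no
  Pos 4: window 'dc' -> MATCH
  Pos 5: window 'cc' -> MATCH
  Pos 6: window 'cc' -> MATCH
  Pos 7: window 'cc' -> MATCH
  Pos 8: window 'ca' -> no
  Pos 9: window 'a' -> no
Total matches: 4

4


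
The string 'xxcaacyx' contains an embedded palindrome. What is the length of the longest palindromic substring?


Scanning 'xxcaacyx' for palindromic substrings.
Substring at positions 2-5: 'caac'.
Check: reverse('caac') = 'caac' -> palindrome confirmed.
Neighbouring characters ('x' / 'y') break symmetry, so it cannot extend further.
No longer palindromic substring exists; longest length = 4

4


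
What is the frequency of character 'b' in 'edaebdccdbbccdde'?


Scanning 'edaebdccdbbccdde' for 'b':
  Position 4: 'b' -> MATCH (count: 1)
  Position 9: 'b' -> MATCH (count: 2)
  Position 10: 'b' -> MATCH (count: 3)
Total occurrences of 'b': 3

3


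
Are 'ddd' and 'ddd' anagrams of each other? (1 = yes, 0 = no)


Sort characters of 'ddd': 'ddd'
Sort characters of 'ddd': 'ddd'
Sorted forms match -> they ARE anagrams
Result: 1

1


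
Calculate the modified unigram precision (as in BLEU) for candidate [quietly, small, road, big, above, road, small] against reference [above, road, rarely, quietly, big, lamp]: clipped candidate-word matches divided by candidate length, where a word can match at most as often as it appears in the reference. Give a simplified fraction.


Reference word counts: {'above': 1, 'big': 1, 'lamp': 1, 'quietly': 1, 'rarely': 1, 'road': 1}
Checking each candidate word (with clipping):
  'quietly' -> in reference (ref count 1, used 1/1) -> match (matches: 1)
  'small' -> not in reference -> no match (matches: 1)
  'road' -> in reference (ref count 1, used 1/1) -> match (matches: 2)
  'big' -> in reference (ref count 1, used 1/1) -> match (matches: 3)
  'above' -> in reference (ref count 1, used 1/1) -> match (matches: 4)
  'road' -> ref count 1 already used up (1/1) -> clipped, no match (matches: 4)
  'small' -> not in reference -> no match (matches: 4)
Clipped matches: 4, Candidate length: 7
Precision = 4/7

4/7


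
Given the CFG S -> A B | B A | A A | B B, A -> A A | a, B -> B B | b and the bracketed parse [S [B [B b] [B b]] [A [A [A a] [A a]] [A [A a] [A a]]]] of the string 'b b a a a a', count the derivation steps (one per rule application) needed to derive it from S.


Every bracketed nonterminal node [X ...] in the tree is produced by exactly one rule application.
Reading the tree off as a leftmost derivation:
  Step 1: S  =>  B A   (applied S -> B A)
  Step 2: B A  =>  B B A   (applied B -> B B)
  Step 3: B B A  =>  b B A   (applied B -> b)
  Step 4: b B A  =>  b b A   (applied B -> b)
  Step 5: b b A  =>  b b A A   (applied A -> A A)
  Step 6: b b A A  =>  b b A A A   (applied A -> A A)
  Step 7: b b A A A  =>  b b a A A   (applied A -> a)
  Step 8: b b a A A  =>  b b a a A   (applied A -> a)
  Step 9: b b a a A  =>  b b a a A A   (applied A -> A A)
  Step 10: b b a a A A  =>  b b a a a A   (applied A -> a)
  Step 11: b b a a a A  =>  b b a a a a   (applied A -> a)
Final yield: b b a a a a
Total rewrite steps: 11

11


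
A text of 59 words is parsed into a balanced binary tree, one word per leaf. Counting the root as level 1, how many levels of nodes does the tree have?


In a balanced binary tree with n leaves the deepest leaf is ceil(log2(n)) edges below the root,
so counting node levels inclusive of root and leaves gives ceil(log2(n)) + 1 levels.
log2(59) = 5.8826
ceil(5.8826) = 6
levels = 6 + 1 = 7

7


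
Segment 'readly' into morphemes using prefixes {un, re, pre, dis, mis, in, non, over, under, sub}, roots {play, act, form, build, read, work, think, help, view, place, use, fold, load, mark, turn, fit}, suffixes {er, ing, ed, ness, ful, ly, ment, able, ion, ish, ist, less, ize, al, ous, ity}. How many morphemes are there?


Segmenting 'readly' against the inventory:
  'read' -> root (morpheme 1)
  'ly' -> suffix (morpheme 2)
Total morphemes: 2

2


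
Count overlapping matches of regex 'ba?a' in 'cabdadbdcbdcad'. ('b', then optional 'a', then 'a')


Pattern: ba?a means 'b', then optional 'a', then 'a'.
Scanning 'cabdadbdcbdcad' position-by-position:
  Pos 0: window 'cab' -> no
  Pos 1: window 'abd' -> no
  Pos 2: window 'bda' -> no
  Pos 3: window 'dad' -> no
  Pos 4: window 'adb' -> no
  Pos 5: window 'dbd' -> no
  Pos 6: window 'bdc' -> no
  Pos 7: window 'dcb' -> no
  Pos 8: window 'cbd' -> no
  Pos 9: window 'bdc' -> no
  Pos 10: window 'dca' -> no
  Pos 11: window 'cad' -> no
  Pos 12: window 'ad' -> no
  Pos 13: window 'd' -> no
Total matches: 0

0


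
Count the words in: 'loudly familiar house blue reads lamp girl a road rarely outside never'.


Counting words by splitting on spaces:
  Word 1: 'loudly'
  Word 2: 'familiar'
  Word 3: 'house'
  Word 4: 'blue'
  Word 5: 'reads'
  Word 6: 'lamp'
  Word 7: 'girl'
  Word 8: 'a'
  Word 9: 'road'
  Word 10: 'rarely'
  Word 11: 'outside'
  Word 12: 'never'
Total words: 12

12


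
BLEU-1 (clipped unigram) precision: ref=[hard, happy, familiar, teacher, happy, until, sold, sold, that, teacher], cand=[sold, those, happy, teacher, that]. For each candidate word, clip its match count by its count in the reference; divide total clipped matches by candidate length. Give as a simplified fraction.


Reference word counts: {'familiar': 1, 'happy': 2, 'hard': 1, 'sold': 2, 'teacher': 2, 'that': 1, 'until': 1}
Checking each candidate word (with clipping):
  'sold' -> in reference (ref count 2, used 1/2) -> match (matches: 1)
  'those' -> not in reference -> no match (matches: 1)
  'happy' -> in reference (ref count 2, used 1/2) -> match (matches: 2)
  'teacher' -> in reference (ref count 2, used 1/2) -> match (matches: 3)
  'that' -> in reference (ref count 1, used 1/1) -> match (matches: 4)
Clipped matches: 4, Candidate length: 5
Precision = 4/5

4/5


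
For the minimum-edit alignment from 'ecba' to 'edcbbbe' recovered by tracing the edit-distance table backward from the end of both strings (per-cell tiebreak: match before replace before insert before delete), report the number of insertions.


Edit distance = 4. Backtracking from cell (4, 7) with preference match > replace > insert > delete,
then listing the resulting alignment 'ecba' -> 'edcbbbe' left to right:
  Step 1: keep 'e'
  Step 2: insert 'd' [insertion #1]
  Step 3: keep 'c'
  Step 4: insert 'b' [insertion #2]
  Step 5: insert 'b' [insertion #3]
  Step 6: keep 'b'
  Step 7: replace a->e
Total insertions: 3

3


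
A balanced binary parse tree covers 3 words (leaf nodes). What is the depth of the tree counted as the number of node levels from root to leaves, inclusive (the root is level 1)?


In a balanced binary tree with n leaves the deepest leaf is ceil(log2(n)) edges below the root,
so counting node levels inclusive of root and leaves gives ceil(log2(n)) + 1 levels.
log2(3) = 1.5850
ceil(1.5850) = 2
levels = 2 + 1 = 3

3


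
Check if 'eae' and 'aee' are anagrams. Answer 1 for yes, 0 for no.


Sort characters of 'eae': 'aee'
Sort characters of 'aee': 'aee'
Sorted forms match -> they ARE anagrams
Result: 1

1


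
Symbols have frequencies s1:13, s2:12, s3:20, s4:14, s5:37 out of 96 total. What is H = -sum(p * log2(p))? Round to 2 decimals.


Computing entropy H = -sum(p_i * log2(p_i)):
  s1: p = 13/96 = 0.1354, -p*log2(p) = 0.3906
  s2: p = 12/96 = 0.1250, -p*log2(p) = 0.3750
  s3: p = 20/96 = 0.2083, -p*log2(p) = 0.4715
  s4: p = 14/96 = 0.1458, -p*log2(p) = 0.4051
  s5: p = 37/96 = 0.3854, -p*log2(p) = 0.5301
H = sum of terms = 2.1723
Rounded to 2 decimals: 2.17

2.17


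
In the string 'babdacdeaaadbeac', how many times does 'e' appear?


Scanning 'babdacdeaaadbeac' for 'e':
  Position 7: 'e' -> MATCH (count: 1)
  Position 13: 'e' -> MATCH (count: 2)
Total occurrences of 'e': 2

2


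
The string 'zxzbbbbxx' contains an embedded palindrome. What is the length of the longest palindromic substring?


Scanning 'zxzbbbbxx' for palindromic substrings.
Substring at positions 3-6: 'bbbb'.
Check: reverse('bbbb') = 'bbbb' -> palindrome confirmed.
Neighbouring characters ('z' / 'x') break symmetry, so it cannot extend further.
No longer palindromic substring exists; longest length = 4

4


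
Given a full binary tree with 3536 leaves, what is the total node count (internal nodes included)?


Leaf nodes (terminals): 3536
Internal nodes = n - 1 = 3536 - 1 = 3535
Total = leaves + internal = 3536 + 3535 = 7071

7071


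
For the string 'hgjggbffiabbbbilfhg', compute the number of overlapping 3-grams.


String 'hgjggbffiabbbbilfhg' has length L = 19.
Number of overlapping n-grams = L - n + 1
Substituting: 19 - 3 + 1 = 17

17


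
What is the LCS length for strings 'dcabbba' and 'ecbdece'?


DP table for LCS of 'dcabbba' and 'ecbdece':
       e  c  b  d  e  c  e
    0  0  0  0  0  0  0  0
  d 0  0  0  0  1  1  1  1
  c 0  0  1  1  1  1  2  2
  a 0  0  1  1  1  1  2  2
  b 0  0  1  2  2  2  2  2
  b 0  0  1  2  2  2  2  2
  b 0  0  1  2  2  2  2  2
  a 0  0  1  2  2  2  2  2
LCS: 'dc'
LCS length = 2

2


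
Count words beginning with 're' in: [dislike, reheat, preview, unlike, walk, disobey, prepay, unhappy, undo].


Checking each word for prefix 're':
  'dislike' -> no (count: 0)
  'reheat' -> YES, starts with 're' (count: 1)
  'preview' -> no (count: 1)
  'unlike' -> no (count: 1)
  'walk' -> no (count: 1)
  'disobey' -> no (count: 1)
  'prepay' -> no (count: 1)
  'unhappy' -> no (count: 1)
  'undo' -> no (count: 1)
Total with prefix 're': 1

1


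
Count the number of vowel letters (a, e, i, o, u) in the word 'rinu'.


Scanning each character of 'rinu':
  Position 1: 'r' -> consonant (running count: 0)
  Position 2: 'i' -> vowel (running count: 1)
  Position 3: 'n' -> consonant (running count: 1)
  Position 4: 'u' -> vowel (running count: 2)
Total vowels: 2

2


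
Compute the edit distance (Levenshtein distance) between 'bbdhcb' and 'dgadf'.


Building DP table for s1='bbdhcb' (len 6) and s2='dgadf' (len 5):
       d  g  a  d  f
    0  1  2  3  4  5
  b 1  1  2  3  4  5
  b 2  2  2  3  4  5
  d 3  2  3  3  3  4
  h 4  3  3  4  4  4
  c 5  4  4  4  5  5
  b 6  5  5  5  5  6
Edit distance = dp[6][5] = 6

6


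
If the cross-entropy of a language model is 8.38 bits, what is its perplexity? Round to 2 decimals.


Perplexity formula: PP = 2^H
H = 8.38
PP = 2^8.38
Decompose: 2^8.38 = 2^8 * 2^0.38
2^8 = 256, 2^0.38 ~ 1.3013419
PP ~ 256 * 1.3013419 = 333.1435264
Rounded to 2 decimals: 333.14

333.14


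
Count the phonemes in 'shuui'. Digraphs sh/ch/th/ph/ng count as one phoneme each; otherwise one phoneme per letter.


Parsing 'shuui' greedily, digraphs first:
  'sh' -> digraph (1 consonant phoneme) (phonemes so far: 1)
  'u' -> vowel phoneme (phonemes so far: 2)
  'u' -> vowel phoneme (phonemes so far: 3)
  'i' -> vowel phoneme (phonemes so far: 4)
Total phonemes: 4

4


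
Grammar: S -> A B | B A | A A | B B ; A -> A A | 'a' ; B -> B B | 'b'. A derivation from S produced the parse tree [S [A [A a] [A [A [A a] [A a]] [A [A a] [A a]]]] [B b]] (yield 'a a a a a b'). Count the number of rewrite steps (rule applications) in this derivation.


Every bracketed nonterminal node [X ...] in the tree is produced by exactly one rule application.
Reading the tree off as a leftmost derivation:
  Step 1: S  =>  A B   (applied S -> A B)
  Step 2: A B  =>  A A B   (applied A -> A A)
  Step 3: A A B  =>  a A B   (applied A -> a)
  Step 4: a A B  =>  a A A B   (applied A -> A A)
  Step 5: a A A B  =>  a A A A B   (applied A -> A A)
  Step 6: a A A A B  =>  a a A A B   (applied A -> a)
  Step 7: a a A A B  =>  a a a A B   (applied A -> a)
  Step 8: a a a A B  =>  a a a A A B   (applied A -> A A)
  Step 9: a a a A A B  =>  a a a a A B   (applied A -> a)
  Step 10: a a a a A B  =>  a a a a a B   (applied A -> a)
  Step 11: a a a a a B  =>  a a a a a b   (applied B -> b)
Final yield: a a a a a b
Total rewrite steps: 11

11


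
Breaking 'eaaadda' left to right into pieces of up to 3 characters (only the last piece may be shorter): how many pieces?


'eaaadda' has 7 characters.
Chunking with max size 3:
  Chunk 1: 'eaa' (positions 0-2)
  Chunk 2: 'add' (positions 3-5)
  Chunk 3: 'a' (positions 6-6)
Total chunks: ceil(7 / 3) = 3

3


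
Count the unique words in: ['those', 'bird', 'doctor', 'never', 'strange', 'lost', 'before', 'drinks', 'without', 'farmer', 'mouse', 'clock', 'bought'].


Listing all tokens and tracking unique types:
  Token 1: 'those' -> NEW (unique so far: 1)
  Token 2: 'bird' -> NEW (unique so far: 2)
  Token 3: 'doctor' -> NEW (unique so far: 3)
  Token 4: 'never' -> NEW (unique so far: 4)
  Token 5: 'strange' -> NEW (unique so far: 5)
  Token 6: 'lost' -> NEW (unique so far: 6)
  Token 7: 'before' -> NEW (unique so far: 7)
  Token 8: 'drinks' -> NEW (unique so far: 8)
  Token 9: 'without' -> NEW (unique so far: 9)
  Token 10: 'farmer' -> NEW (unique so far: 10)
  Token 11: 'mouse' -> NEW (unique so far: 11)
  Token 12: 'clock' -> NEW (unique so far: 12)
  Token 13: 'bought' -> NEW (unique so far: 13)
Unique types: ('before', 'bird', 'bought', 'clock', 'doctor', 'drinks', 'farmer', 'lost', 'mouse', 'never', 'strange', 'those', 'without')
Vocabulary size: 13

13


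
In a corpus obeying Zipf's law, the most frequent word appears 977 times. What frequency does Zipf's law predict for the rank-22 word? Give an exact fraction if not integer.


Zipf's law: freq(rank) = f1 / rank
f1 = 977, rank = 22
freq = 977 / 22
GCD(977, 22) = 1
Simplified: 977/22

977/22


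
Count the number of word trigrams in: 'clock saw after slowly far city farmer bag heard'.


Word trigrams from [9] words:
  Trigram 1: (clock saw after)
  Trigram 2: (saw after slowly)
  Trigram 3: (after slowly far)
  Trigram 4: (slowly far city)
  Trigram 5: (far city farmer)
  Trigram 6: (city farmer bag)
  Trigram 7: (farmer bag heard)
Total word trigrams: 9 - 2 = 7

7


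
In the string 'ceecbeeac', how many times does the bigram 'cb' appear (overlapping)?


Scanning 'ceecbeeac' for bigram 'cb':
  Position 0: 'ce' -> no
  Position 1: 'ee' -> no
  Position 2: 'ec' -> no
  Position 3: 'cb' -> MATCH
  Position 4: 'be' -> no
  Position 5: 'ee' -> no
  Position 6: 'ea' -> no
  Position 7: 'ac' -> no
Total matches: 1

1


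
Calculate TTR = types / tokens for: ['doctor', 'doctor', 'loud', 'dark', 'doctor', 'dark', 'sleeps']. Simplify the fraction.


Tokens: 7
Unique types: ('dark', 'doctor', 'loud', 'sleeps') = 4
TTR = 4/7
Already in lowest terms.

4/7


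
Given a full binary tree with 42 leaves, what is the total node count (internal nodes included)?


Leaf nodes (terminals): 42
Internal nodes = n - 1 = 42 - 1 = 41
Total = leaves + internal = 42 + 41 = 83

83


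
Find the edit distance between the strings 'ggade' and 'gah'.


Building DP table for s1='ggade' (len 5) and s2='gah' (len 3):
       g  a  h
    0  1  2  3
  g 1  0  1  2
  g 2  1  1  2
  a 3  2  1  2
  d 4  3  2  2
  e 5  4  3  3
Edit distance = dp[5][3] = 3

3


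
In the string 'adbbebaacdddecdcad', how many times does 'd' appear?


Scanning 'adbbebaacdddecdcad' for 'd':
  Position 1: 'd' -> MATCH (count: 1)
  Position 9: 'd' -> MATCH (count: 2)
  Position 10: 'd' -> MATCH (count: 3)
  Position 11: 'd' -> MATCH (count: 4)
  Position 14: 'd' -> MATCH (count: 5)
  Position 17: 'd' -> MATCH (count: 6)
Total occurrences of 'd': 6

6


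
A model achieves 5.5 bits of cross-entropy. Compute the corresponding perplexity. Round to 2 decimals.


Perplexity formula: PP = 2^H
H = 5.5
PP = 2^5.5
Decompose: 2^5.5 = 2^5 * 2^0.5 = 2^5 * sqrt(2)
2^5 = 32, sqrt(2) ~ 1.4142136
PP ~ 32 * 1.4142136 = 45.2548352
Rounded to 2 decimals: 45.25

45.25


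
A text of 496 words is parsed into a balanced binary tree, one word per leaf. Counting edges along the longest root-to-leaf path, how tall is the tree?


In a balanced binary tree with n leaves the deepest leaf is ceil(log2(n)) edges below the root.
log2(496) = 8.9542
ceil(8.9542) = 9
height (edges) = 9

9


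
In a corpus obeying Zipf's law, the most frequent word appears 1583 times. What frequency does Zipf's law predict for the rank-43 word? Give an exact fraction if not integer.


Zipf's law: freq(rank) = f1 / rank
f1 = 1583, rank = 43
freq = 1583 / 43
GCD(1583, 43) = 1
Simplified: 1583/43

1583/43


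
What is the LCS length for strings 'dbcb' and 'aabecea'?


DP table for LCS of 'dbcb' and 'aabecea':
       a  a  b  e  c  e  a
    0  0  0  0  0  0  0  0
  d 0  0  0  0  0  0  0  0
  b 0  0  0  1  1  1  1  1
  c 0  0  0  1  1  2  2  2
  b 0  0  0  1  1  2  2  2
LCS: 'bc'
LCS length = 2

2


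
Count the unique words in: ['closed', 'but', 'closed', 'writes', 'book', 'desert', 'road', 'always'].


Listing all tokens and tracking unique types:
  Token 1: 'closed' -> NEW (unique so far: 1)
  Token 2: 'but' -> NEW (unique so far: 2)
  Token 3: 'closed' -> duplicate (unique so far: 2)
  Token 4: 'writes' -> NEW (unique so far: 3)
  Token 5: 'book' -> NEW (unique so far: 4)
  Token 6: 'desert' -> NEW (unique so far: 5)
  Token 7: 'road' -> NEW (unique so far: 6)
  Token 8: 'always' -> NEW (unique so far: 7)
Unique types: ('always', 'book', 'but', 'closed', 'desert', 'road', 'writes')
Vocabulary size: 7

7


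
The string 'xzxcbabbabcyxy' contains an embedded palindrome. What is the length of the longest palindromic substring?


Scanning 'xzxcbabbabcyxy' for palindromic substrings.
Substring at positions 3-10: 'cbabbabc'.
Check: reverse('cbabbabc') = 'cbabbabc' -> palindrome confirmed.
Neighbouring characters ('x' / 'y') break symmetry, so it cannot extend further.
No longer palindromic substring exists; longest length = 8

8


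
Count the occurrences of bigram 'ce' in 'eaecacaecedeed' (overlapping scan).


Scanning 'eaecacaecedeed' for bigram 'ce':
  Position 0: 'ea' -> no
  Position 1: 'ae' -> no
  Position 2: 'ec' -> no
  Position 3: 'ca' -> no
  Position 4: 'ac' -> no
  Position 5: 'ca' -> no
  Position 6: 'ae' -> no
  Position 7: 'ec' -> no
  Position 8: 'ce' -> MATCH
  Position 9: 'ed' -> no
  Position 10: 'de' -> no
  Position 11: 'ee' -> no
  Position 12: 'ed' -> no
Total matches: 1

1


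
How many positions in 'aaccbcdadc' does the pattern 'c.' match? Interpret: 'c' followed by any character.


Pattern: c. means 'c' followed by any character.
Scanning 'aaccbcdadc' position-by-position:
  Pos 0: window 'aa' -> no
  Pos 1: window 'ac' -> no
  Pos 2: window 'cc' -> MATCH
  Pos 3: window 'cb' -> MATCH
  Pos 4: window 'bc' -> no
  Pos 5: window 'cd' -> MATCH
  Pos 6: window 'da' -> no
  Pos 7: window 'ad' -> no
  Pos 8: window 'dc' -> no
  Pos 9: window 'c' -> no
Total matches: 3

3


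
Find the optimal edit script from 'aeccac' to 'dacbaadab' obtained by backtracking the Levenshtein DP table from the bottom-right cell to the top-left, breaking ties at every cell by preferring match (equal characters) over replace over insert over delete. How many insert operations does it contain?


Edit distance = 7. Backtracking from cell (6, 9) with preference match > replace > insert > delete,
then listing the resulting alignment 'aeccac' -> 'dacbaadab' left to right:
  Step 1: insert 'd' [insertion #1]
  Step 2: keep 'a'
  Step 3: insert 'c' [insertion #2]
  Step 4: insert 'b' [insertion #3]
  Step 5: replace e->a
  Step 6: replace c->a
  Step 7: replace c->d
  Step 8: keep 'a'
  Step 9: replace c->b
Total insertions: 3

3


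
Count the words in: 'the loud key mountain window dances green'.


Counting words by splitting on spaces:
  Word 1: 'the'
  Word 2: 'loud'
  Word 3: 'key'
  Word 4: 'mountain'
  Word 5: 'window'
  Word 6: 'dances'
  Word 7: 'green'
Total words: 7

7


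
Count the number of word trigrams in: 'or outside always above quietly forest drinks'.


Word trigrams from [7] words:
  Trigram 1: (or outside always)
  Trigram 2: (outside always above)
  Trigram 3: (always above quietly)
  Trigram 4: (above quietly forest)
  Trigram 5: (quietly forest drinks)
Total word trigrams: 7 - 2 = 5

5


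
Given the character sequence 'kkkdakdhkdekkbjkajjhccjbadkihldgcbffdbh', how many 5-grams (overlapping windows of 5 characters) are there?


String 'kkkdakdhkdekkbjkajjhccjbadkihldgcbffdbh' has length L = 39.
Number of overlapping n-grams = L - n + 1
Substituting: 39 - 5 + 1 = 35

35


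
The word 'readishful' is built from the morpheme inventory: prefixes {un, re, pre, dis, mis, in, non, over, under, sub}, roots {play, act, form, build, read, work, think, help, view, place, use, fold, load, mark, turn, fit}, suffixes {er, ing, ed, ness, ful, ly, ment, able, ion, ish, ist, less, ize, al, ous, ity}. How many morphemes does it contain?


Segmenting 'readishful' against the inventory:
  'read' -> root (morpheme 1)
  'ish' -> suffix (morpheme 2)
  'ful' -> suffix (morpheme 3)
Total morphemes: 3

3


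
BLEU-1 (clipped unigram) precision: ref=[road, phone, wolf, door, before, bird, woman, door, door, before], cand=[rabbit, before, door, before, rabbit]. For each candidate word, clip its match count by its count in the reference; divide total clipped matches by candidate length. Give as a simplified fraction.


Reference word counts: {'before': 2, 'bird': 1, 'door': 3, 'phone': 1, 'road': 1, 'wolf': 1, 'woman': 1}
Checking each candidate word (with clipping):
  'rabbit' -> not in reference -> no match (matches: 0)
  'before' -> in reference (ref count 2, used 1/2) -> match (matches: 1)
  'door' -> in reference (ref count 3, used 1/3) -> match (matches: 2)
  'before' -> in reference (ref count 2, used 2/2) -> match (matches: 3)
  'rabbit' -> not in reference -> no match (matches: 3)
Clipped matches: 3, Candidate length: 5
Precision = 3/5

3/5


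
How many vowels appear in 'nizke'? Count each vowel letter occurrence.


Scanning each character of 'nizke':
  Position 1: 'n' -> consonant (running count: 0)
  Position 2: 'i' -> vowel (running count: 1)
  Position 3: 'z' -> consonant (running count: 1)
  Position 4: 'k' -> consonant (running count: 1)
  Position 5: 'e' -> vowel (running count: 2)
Total vowels: 2

2


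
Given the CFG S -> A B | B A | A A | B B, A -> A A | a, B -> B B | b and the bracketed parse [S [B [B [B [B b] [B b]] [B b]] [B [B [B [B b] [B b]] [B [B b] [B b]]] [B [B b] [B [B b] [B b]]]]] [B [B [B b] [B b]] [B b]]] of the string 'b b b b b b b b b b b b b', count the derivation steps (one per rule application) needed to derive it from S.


Every bracketed nonterminal node [X ...] in the tree is produced by exactly one rule application.
Reading the tree off as a leftmost derivation:
  Step 1: S  =>  B B   (applied S -> B B)
  Step 2: B B  =>  B B B   (applied B -> B B)
  Step 3: B B B  =>  B B B B   (applied B -> B B)
  Step 4: B B B B  =>  B B B B B   (applied B -> B B)
  Step 5: B B B B B  =>  b B B B B   (applied B -> b)
  Step 6: b B B B B  =>  b b B B B   (applied B -> b)
  Step 7: b b B B B  =>  b b b B B   (applied B -> b)
  Step 8: b b b B B  =>  b b b B B B   (applied B -> B B)
  Step 9: b b b B B B  =>  b b b B B B B   (applied B -> B B)
  Step 10: b b b B B B B  =>  b b b B B B B B   (applied B -> B B)
  Step 11: b b b B B B B B  =>  b b b b B B B B   (applied B -> b)
  Step 12: b b b b B B B B  =>  b b b b b B B B   (applied B -> b)
  Step 13: b b b b b B B B  =>  b b b b b B B B B   (applied B -> B B)
  Step 14: b b b b b B B B B  =>  b b b b b b B B B   (applied B -> b)
  Step 15: b b b b b b B B B  =>  b b b b b b b B B   (applied B -> b)
  Step 16: b b b b b b b B B  =>  b b b b b b b B B B   (applied B -> B B)
  Step 17: b b b b b b b B B B  =>  b b b b b b b b B B   (applied B -> b)
  Step 18: b b b b b b b b B B  =>  b b b b b b b b B B B   (applied B -> B B)
  Step 19: b b b b b b b b B B B  =>  b b b b b b b b b B B   (applied B -> b)
  Step 20: b b b b b b b b b B B  =>  b b b b b b b b b b B   (applied B -> b)
  Step 21: b b b b b b b b b b B  =>  b b b b b b b b b b B B   (applied B -> B B)
  Step 22: b b b b b b b b b b B B  =>  b b b b b b b b b b B B B   (applied B -> B B)
  Step 23: b b b b b b b b b b B B B  =>  b b b b b b b b b b b B B   (applied B -> b)
  Step 24: b b b b b b b b b b b B B  =>  b b b b b b b b b b b b B   (applied B -> b)
  Step 25: b b b b b b b b b b b b B  =>  b b b b b b b b b b b b b   (applied B -> b)
Final yield: b b b b b b b b b b b b b
Total rewrite steps: 25

25


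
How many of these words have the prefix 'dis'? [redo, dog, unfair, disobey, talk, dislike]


Checking each word for prefix 'dis':
  'redo' -> no (count: 0)
  'dog' -> no (count: 0)
  'unfair' -> no (count: 0)
  'disobey' -> YES, starts with 'dis' (count: 1)
  'talk' -> no (count: 1)
  'dislike' -> YES, starts with 'dis' (count: 2)
Total with prefix 'dis': 2

2


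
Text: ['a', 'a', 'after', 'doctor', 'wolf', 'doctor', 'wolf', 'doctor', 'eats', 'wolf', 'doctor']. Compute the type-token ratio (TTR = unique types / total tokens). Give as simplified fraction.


Tokens: 11
Unique types: ('a', 'after', 'doctor', 'eats', 'wolf') = 5
TTR = 5/11
Already in lowest terms.

5/11


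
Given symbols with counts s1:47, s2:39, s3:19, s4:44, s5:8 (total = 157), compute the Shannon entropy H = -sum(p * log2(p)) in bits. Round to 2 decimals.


Computing entropy H = -sum(p_i * log2(p_i)):
  s1: p = 47/157 = 0.2994, -p*log2(p) = 0.5209
  s2: p = 39/157 = 0.2484, -p*log2(p) = 0.4991
  s3: p = 19/157 = 0.1210, -p*log2(p) = 0.3687
  s4: p = 44/157 = 0.2803, -p*log2(p) = 0.5143
  s5: p = 8/157 = 0.0510, -p*log2(p) = 0.2188
H = sum of terms = 2.1218
Rounded to 2 decimals: 2.12

2.12


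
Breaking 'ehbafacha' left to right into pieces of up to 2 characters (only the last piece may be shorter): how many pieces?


'ehbafacha' has 9 characters.
Chunking with max size 2:
  Chunk 1: 'eh' (positions 0-1)
  Chunk 2: 'ba' (positions 2-3)
  Chunk 3: 'fa' (positions 4-5)
  Chunk 4: 'ch' (positions 6-7)
  Chunk 5: 'a' (positions 8-8)
Total chunks: ceil(9 / 2) = 5

5


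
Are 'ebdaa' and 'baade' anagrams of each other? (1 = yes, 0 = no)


Sort characters of 'ebdaa': 'aabde'
Sort characters of 'baade': 'aabde'
Sorted forms match -> they ARE anagrams
Result: 1

1


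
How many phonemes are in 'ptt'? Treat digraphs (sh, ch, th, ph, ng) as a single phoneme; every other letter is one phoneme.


Parsing 'ptt' greedily, digraphs first:
  'p' -> consonant phoneme (phonemes so far: 1)
  't' -> consonant phoneme (phonemes so far: 2)
  't' -> consonant phoneme (phonemes so far: 3)
Total phonemes: 3

3


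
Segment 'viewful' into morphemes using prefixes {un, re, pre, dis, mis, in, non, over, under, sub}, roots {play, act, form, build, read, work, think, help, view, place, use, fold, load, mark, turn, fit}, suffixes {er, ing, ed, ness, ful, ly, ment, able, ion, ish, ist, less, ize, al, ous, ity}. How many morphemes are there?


Segmenting 'viewful' against the inventory:
  'view' -> root (morpheme 1)
  'ful' -> suffix (morpheme 2)
Total morphemes: 2

2


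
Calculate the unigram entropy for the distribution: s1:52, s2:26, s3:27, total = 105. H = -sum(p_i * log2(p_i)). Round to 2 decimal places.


Computing entropy H = -sum(p_i * log2(p_i)):
  s1: p = 52/105 = 0.4952, -p*log2(p) = 0.5021
  s2: p = 26/105 = 0.2476, -p*log2(p) = 0.4987
  s3: p = 27/105 = 0.2571, -p*log2(p) = 0.5038
H = sum of terms = 1.5046
Rounded to 2 decimals: 1.50

1.50


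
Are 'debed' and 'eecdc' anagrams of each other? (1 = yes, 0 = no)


Sort characters of 'debed': 'bddee'
Sort characters of 'eecdc': 'ccdee'
Sorted forms differ -> they are NOT anagrams
Result: 0

0


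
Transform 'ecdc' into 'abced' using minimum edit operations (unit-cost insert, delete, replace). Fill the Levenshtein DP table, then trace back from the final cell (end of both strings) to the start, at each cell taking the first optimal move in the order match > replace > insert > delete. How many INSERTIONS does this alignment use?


Edit distance = 4. Backtracking from cell (4, 5) with preference match > replace > insert > delete,
then listing the resulting alignment 'ecdc' -> 'abced' left to right:
  Step 1: insert 'a' [insertion #1]
  Step 2: replace e->b
  Step 3: keep 'c'
  Step 4: replace d->e
  Step 5: replace c->d
Total insertions: 1

1
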